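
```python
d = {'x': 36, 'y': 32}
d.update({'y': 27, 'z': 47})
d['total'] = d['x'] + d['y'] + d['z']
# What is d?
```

After line 1: d = {'x': 36, 'y': 32}
After line 2 (y overwritten, z added): d = {'x': 36, 'y': 27, 'z': 47}
After line 3 (total = 36 + 27 + 47 = 110): d = {'x': 36, 'y': 27, 'z': 47, 'total': 110}

{'x': 36, 'y': 27, 'z': 47, 'total': 110}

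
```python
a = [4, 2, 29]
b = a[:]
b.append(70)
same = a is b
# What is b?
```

After line 1: a = [4, 2, 29]
After line 2 (b = a[:] is a shallow copy, new object): a = [4, 2, 29], b = [4, 2, 29]
After line 3 (append only mutates b): a = [4, 2, 29], b = [4, 2, 29, 70]
After line 4 (same = a is b; different objects -> False): same = False

[4, 2, 29, 70]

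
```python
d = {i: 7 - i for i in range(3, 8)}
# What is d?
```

{3: 4, 4: 3, 5: 2, 6: 1, 7: 0}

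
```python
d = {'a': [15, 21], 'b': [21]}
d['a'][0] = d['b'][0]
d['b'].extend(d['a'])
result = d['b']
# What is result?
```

After line 1: d = {'a': [15, 21], 'b': [21]}
After line 2 (a[0] = b[0] = 21): d = {'a': [21, 21], 'b': [21]}
After line 3 (b.extend(a) appends [21, 21]): d = {'a': [21, 21], 'b': [21, 21, 21]}
After line 4: result = d['b'] = [21, 21, 21]

[21, 21, 21]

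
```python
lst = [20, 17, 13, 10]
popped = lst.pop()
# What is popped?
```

10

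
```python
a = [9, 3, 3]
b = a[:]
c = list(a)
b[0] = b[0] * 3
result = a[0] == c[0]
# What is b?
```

After line 1: a = [9, 3, 3]
After line 2 (b = a[:], copy): a = [9, 3, 3], b = [9, 3, 3]
After line 3 (c = list(a) is a copy, new object): c = [9, 3, 3]
After line 4 (b[0] = 9 * 3 = 27; only b mutates (copy)): a = [9, 3, 3], b = [27, 3, 3], c = [9, 3, 3]
After line 5 (a[0] = 9, c[0] = 9; result = True)

[27, 3, 3]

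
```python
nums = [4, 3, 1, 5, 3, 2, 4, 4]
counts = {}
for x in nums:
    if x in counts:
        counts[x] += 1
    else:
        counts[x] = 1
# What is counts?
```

Initial: counts = {}, nums = [4, 3, 1, 5, 3, 2, 4, 4]
See 4: counts = {4: 1}
See 3: counts = {4: 1, 3: 1}
See 1: counts = {4: 1, 3: 1, 1: 1}
See 5: counts = {4: 1, 3: 1, 1: 1, 5: 1}
See 3: counts = {4: 1, 3: 2, 1: 1, 5: 1}
See 2: counts = {4: 1, 3: 2, 1: 1, 5: 1, 2: 1}
See 4: counts = {4: 2, 3: 2, 1: 1, 5: 1, 2: 1}
See 4: counts = {4: 3, 3: 2, 1: 1, 5: 1, 2: 1}

{4: 3, 3: 2, 1: 1, 5: 1, 2: 1}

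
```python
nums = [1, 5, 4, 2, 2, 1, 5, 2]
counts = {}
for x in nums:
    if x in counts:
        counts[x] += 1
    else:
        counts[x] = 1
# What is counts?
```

Initial: counts = {}, nums = [1, 5, 4, 2, 2, 1, 5, 2]
See 1: counts = {1: 1}
See 5: counts = {1: 1, 5: 1}
See 4: counts = {1: 1, 5: 1, 4: 1}
See 2: counts = {1: 1, 5: 1, 4: 1, 2: 1}
See 2: counts = {1: 1, 5: 1, 4: 1, 2: 2}
See 1: counts = {1: 2, 5: 1, 4: 1, 2: 2}
See 5: counts = {1: 2, 5: 2, 4: 1, 2: 2}
See 2: counts = {1: 2, 5: 2, 4: 1, 2: 3}

{1: 2, 5: 2, 4: 1, 2: 3}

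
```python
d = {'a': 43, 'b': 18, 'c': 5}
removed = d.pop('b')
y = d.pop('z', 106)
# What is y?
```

After line 1: d = {'a': 43, 'b': 18, 'c': 5}
After line 2 (pop 'b' returns 18): d = {'a': 43, 'c': 5}, removed = 18
After line 3 (pop 'z' missing, returns default 106): d = {'a': 43, 'c': 5}, y = 106

106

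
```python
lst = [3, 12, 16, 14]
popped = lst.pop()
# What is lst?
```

[3, 12, 16]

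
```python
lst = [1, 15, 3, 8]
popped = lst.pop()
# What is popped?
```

8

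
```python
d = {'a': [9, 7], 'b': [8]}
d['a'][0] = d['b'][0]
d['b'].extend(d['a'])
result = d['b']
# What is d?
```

After line 1: d = {'a': [9, 7], 'b': [8]}
After line 2 (a[0] = b[0] = 8): d = {'a': [8, 7], 'b': [8]}
After line 3 (b.extend(a) appends [8, 7]): d = {'a': [8, 7], 'b': [8, 8, 7]}
After line 4: result = d['b'] = [8, 8, 7]

{'a': [8, 7], 'b': [8, 8, 7]}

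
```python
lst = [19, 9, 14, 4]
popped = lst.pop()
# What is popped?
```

4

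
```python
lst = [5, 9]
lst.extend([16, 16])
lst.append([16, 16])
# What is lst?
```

After line 1: lst = [5, 9]
After line 2 (extend unpacks [16, 16]): lst = [5, 9, 16, 16]
After line 3 (append adds [16, 16] as single element): lst = [5, 9, 16, 16, [16, 16]]

[5, 9, 16, 16, [16, 16]]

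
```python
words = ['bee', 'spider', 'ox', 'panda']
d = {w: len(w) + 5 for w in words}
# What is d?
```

{'bee': 8, 'spider': 11, 'ox': 7, 'panda': 10}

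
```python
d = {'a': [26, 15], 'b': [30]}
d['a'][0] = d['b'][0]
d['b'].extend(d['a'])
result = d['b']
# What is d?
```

After line 1: d = {'a': [26, 15], 'b': [30]}
After line 2 (a[0] = b[0] = 30): d = {'a': [30, 15], 'b': [30]}
After line 3 (b.extend(a) appends [30, 15]): d = {'a': [30, 15], 'b': [30, 30, 15]}
After line 4: result = d['b'] = [30, 30, 15]

{'a': [30, 15], 'b': [30, 30, 15]}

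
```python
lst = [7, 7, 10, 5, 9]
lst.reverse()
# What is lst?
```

[9, 5, 10, 7, 7]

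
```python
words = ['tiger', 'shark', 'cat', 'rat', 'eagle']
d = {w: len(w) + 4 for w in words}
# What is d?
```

{'tiger': 9, 'shark': 9, 'cat': 7, 'rat': 7, 'eagle': 9}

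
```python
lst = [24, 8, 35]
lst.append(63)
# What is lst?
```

[24, 8, 35, 63]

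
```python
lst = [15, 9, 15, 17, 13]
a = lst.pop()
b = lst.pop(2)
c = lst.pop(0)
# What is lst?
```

After line 1: lst = [15, 9, 15, 17, 13]
After line 2 (pop() -> a = 13): lst = [15, 9, 15, 17]
After line 3 (pop(2) -> b = 15): lst = [15, 9, 17]
After line 4 (pop(0) -> c = 15): lst = [9, 17]

[9, 17]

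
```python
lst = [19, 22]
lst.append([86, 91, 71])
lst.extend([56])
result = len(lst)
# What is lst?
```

After line 1: lst = [19, 22]
After line 2 (append adds [86, 91, 71] as single element): lst = [19, 22, [86, 91, 71]]
After line 3 (extend unpacks [56], adds 56): lst = [19, 22, [86, 91, 71], 56]
After line 4: result = len(lst) = 4

[19, 22, [86, 91, 71], 56]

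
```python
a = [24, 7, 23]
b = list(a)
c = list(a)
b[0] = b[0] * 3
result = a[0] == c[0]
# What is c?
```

After line 1: a = [24, 7, 23]
After line 2 (b = list(a), copy): a = [24, 7, 23], b = [24, 7, 23]
After line 3 (c = list(a) is a copy, new object): c = [24, 7, 23]
After line 4 (b[0] = 24 * 3 = 72; only b mutates (copy)): a = [24, 7, 23], b = [72, 7, 23], c = [24, 7, 23]
After line 5 (a[0] = 24, c[0] = 24; result = True)

[24, 7, 23]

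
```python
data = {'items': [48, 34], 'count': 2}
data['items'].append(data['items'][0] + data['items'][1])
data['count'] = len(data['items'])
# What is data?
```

After line 1: data = {'items': [48, 34], 'count': 2}
After line 2 (append 48 + 34 = 82): data = {'items': [48, 34, 82], 'count': 2}
After line 3 (count = len(items) = 3): data = {'items': [48, 34, 82], 'count': 3}

{'items': [48, 34, 82], 'count': 3}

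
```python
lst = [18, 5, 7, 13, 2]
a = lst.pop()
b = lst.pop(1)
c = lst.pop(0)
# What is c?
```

After line 1: lst = [18, 5, 7, 13, 2]
After line 2 (pop() -> a = 2): lst = [18, 5, 7, 13]
After line 3 (pop(1) -> b = 5): lst = [18, 7, 13]
After line 4 (pop(0) -> c = 18): lst = [7, 13]

18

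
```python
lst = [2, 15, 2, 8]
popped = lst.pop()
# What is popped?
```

8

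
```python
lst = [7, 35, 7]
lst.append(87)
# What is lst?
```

[7, 35, 7, 87]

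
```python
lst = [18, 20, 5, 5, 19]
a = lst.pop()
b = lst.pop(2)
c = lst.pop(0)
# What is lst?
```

After line 1: lst = [18, 20, 5, 5, 19]
After line 2 (pop() -> a = 19): lst = [18, 20, 5, 5]
After line 3 (pop(2) -> b = 5): lst = [18, 20, 5]
After line 4 (pop(0) -> c = 18): lst = [20, 5]

[20, 5]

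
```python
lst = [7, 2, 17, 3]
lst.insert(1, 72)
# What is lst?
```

[7, 72, 2, 17, 3]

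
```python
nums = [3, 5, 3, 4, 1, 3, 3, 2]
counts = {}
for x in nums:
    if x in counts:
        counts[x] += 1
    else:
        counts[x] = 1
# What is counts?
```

Initial: counts = {}, nums = [3, 5, 3, 4, 1, 3, 3, 2]
See 3: counts = {3: 1}
See 5: counts = {3: 1, 5: 1}
See 3: counts = {3: 2, 5: 1}
See 4: counts = {3: 2, 5: 1, 4: 1}
See 1: counts = {3: 2, 5: 1, 4: 1, 1: 1}
See 3: counts = {3: 3, 5: 1, 4: 1, 1: 1}
See 3: counts = {3: 4, 5: 1, 4: 1, 1: 1}
See 2: counts = {3: 4, 5: 1, 4: 1, 1: 1, 2: 1}

{3: 4, 5: 1, 4: 1, 1: 1, 2: 1}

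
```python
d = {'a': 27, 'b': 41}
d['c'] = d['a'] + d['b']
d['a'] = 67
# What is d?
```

After line 1: d = {'a': 27, 'b': 41}
After line 2 (d['c'] = 27 + 41): d = {'a': 27, 'b': 41, 'c': 68}
After line 3: d = {'a': 67, 'b': 41, 'c': 68}

{'a': 67, 'b': 41, 'c': 68}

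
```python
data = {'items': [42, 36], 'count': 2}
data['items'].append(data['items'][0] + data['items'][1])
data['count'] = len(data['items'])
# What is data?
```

After line 1: data = {'items': [42, 36], 'count': 2}
After line 2 (append 42 + 36 = 78): data = {'items': [42, 36, 78], 'count': 2}
After line 3 (count = len(items) = 3): data = {'items': [42, 36, 78], 'count': 3}

{'items': [42, 36, 78], 'count': 3}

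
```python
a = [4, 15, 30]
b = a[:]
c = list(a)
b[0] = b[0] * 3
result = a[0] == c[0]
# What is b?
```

After line 1: a = [4, 15, 30]
After line 2 (b = a[:], copy): a = [4, 15, 30], b = [4, 15, 30]
After line 3 (c = list(a) is a copy, new object): c = [4, 15, 30]
After line 4 (b[0] = 4 * 3 = 12; only b mutates (copy)): a = [4, 15, 30], b = [12, 15, 30], c = [4, 15, 30]
After line 5 (a[0] = 4, c[0] = 4; result = True)

[12, 15, 30]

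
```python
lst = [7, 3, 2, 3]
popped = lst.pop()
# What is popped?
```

3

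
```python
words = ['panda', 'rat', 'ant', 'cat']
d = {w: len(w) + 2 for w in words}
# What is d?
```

{'panda': 7, 'rat': 5, 'ant': 5, 'cat': 5}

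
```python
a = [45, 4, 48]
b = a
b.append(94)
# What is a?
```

After line 1: a = [45, 4, 48]
After line 2 (b = a is an alias, same object): a = [45, 4, 48], b = [45, 4, 48]
After line 3 (b.append mutates the shared list): a = [45, 4, 48, 94], b = [45, 4, 48, 94]

[45, 4, 48, 94]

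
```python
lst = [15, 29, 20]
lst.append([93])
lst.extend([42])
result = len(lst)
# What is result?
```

After line 1: lst = [15, 29, 20]
After line 2 (append adds [93] as single element): lst = [15, 29, 20, [93]]
After line 3 (extend unpacks [42], adds 42): lst = [15, 29, 20, [93], 42]
After line 4: result = len(lst) = 5

5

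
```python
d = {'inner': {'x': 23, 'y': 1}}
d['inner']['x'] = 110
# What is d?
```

After line 1: d = {'inner': {'x': 23, 'y': 1}}
After line 2 (inner x overwritten): d = {'inner': {'x': 110, 'y': 1}}

{'inner': {'x': 110, 'y': 1}}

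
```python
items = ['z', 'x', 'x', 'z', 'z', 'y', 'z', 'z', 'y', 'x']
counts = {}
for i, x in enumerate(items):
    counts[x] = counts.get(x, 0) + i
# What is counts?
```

Initial: counts = {}, items = ['z', 'x', 'x', 'z', 'z', 'y', 'z', 'z', 'y', 'x']
i=0, x='z': counts = {'z': 0}
i=1, x='x': counts = {'z': 0, 'x': 1}
i=2, x='x': counts = {'z': 0, 'x': 3}
i=3, x='z': counts = {'z': 3, 'x': 3}
i=4, x='z': counts = {'z': 7, 'x': 3}
i=5, x='y': counts = {'z': 7, 'x': 3, 'y': 5}
i=6, x='z': counts = {'z': 13, 'x': 3, 'y': 5}
i=7, x='z': counts = {'z': 20, 'x': 3, 'y': 5}
i=8, x='y': counts = {'z': 20, 'x': 3, 'y': 13}
i=9, x='x': counts = {'z': 20, 'x': 12, 'y': 13}

{'z': 20, 'x': 12, 'y': 13}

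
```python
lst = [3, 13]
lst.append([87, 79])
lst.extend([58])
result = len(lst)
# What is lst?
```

After line 1: lst = [3, 13]
After line 2 (append adds [87, 79] as single element): lst = [3, 13, [87, 79]]
After line 3 (extend unpacks [58], adds 58): lst = [3, 13, [87, 79], 58]
After line 4: result = len(lst) = 4

[3, 13, [87, 79], 58]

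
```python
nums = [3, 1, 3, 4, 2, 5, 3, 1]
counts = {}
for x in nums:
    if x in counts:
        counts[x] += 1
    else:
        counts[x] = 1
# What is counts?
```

Initial: counts = {}, nums = [3, 1, 3, 4, 2, 5, 3, 1]
See 3: counts = {3: 1}
See 1: counts = {3: 1, 1: 1}
See 3: counts = {3: 2, 1: 1}
See 4: counts = {3: 2, 1: 1, 4: 1}
See 2: counts = {3: 2, 1: 1, 4: 1, 2: 1}
See 5: counts = {3: 2, 1: 1, 4: 1, 2: 1, 5: 1}
See 3: counts = {3: 3, 1: 1, 4: 1, 2: 1, 5: 1}
See 1: counts = {3: 3, 1: 2, 4: 1, 2: 1, 5: 1}

{3: 3, 1: 2, 4: 1, 2: 1, 5: 1}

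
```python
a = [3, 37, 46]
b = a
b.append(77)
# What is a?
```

After line 1: a = [3, 37, 46]
After line 2 (b = a is an alias, same object): a = [3, 37, 46], b = [3, 37, 46]
After line 3 (b.append mutates the shared list): a = [3, 37, 46, 77], b = [3, 37, 46, 77]

[3, 37, 46, 77]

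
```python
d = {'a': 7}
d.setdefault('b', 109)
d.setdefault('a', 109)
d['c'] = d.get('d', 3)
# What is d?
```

After line 1: d = {'a': 7}
After line 2 (setdefault adds 'b'=109): d = {'a': 7, 'b': 109}
After line 3 (setdefault 'a' no-op, already exists): d = {'a': 7, 'b': 109}
After line 4 (get('d', 3) returns default since 'd' not in d): d = {'a': 7, 'b': 109, 'c': 3}

{'a': 7, 'b': 109, 'c': 3}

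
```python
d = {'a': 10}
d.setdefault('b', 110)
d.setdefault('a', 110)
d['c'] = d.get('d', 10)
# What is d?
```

After line 1: d = {'a': 10}
After line 2 (setdefault adds 'b'=110): d = {'a': 10, 'b': 110}
After line 3 (setdefault 'a' no-op, already exists): d = {'a': 10, 'b': 110}
After line 4 (get('d', 10) returns default since 'd' not in d): d = {'a': 10, 'b': 110, 'c': 10}

{'a': 10, 'b': 110, 'c': 10}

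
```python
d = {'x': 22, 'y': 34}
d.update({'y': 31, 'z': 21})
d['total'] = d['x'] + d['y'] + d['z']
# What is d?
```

After line 1: d = {'x': 22, 'y': 34}
After line 2 (y overwritten, z added): d = {'x': 22, 'y': 31, 'z': 21}
After line 3 (total = 22 + 31 + 21 = 74): d = {'x': 22, 'y': 31, 'z': 21, 'total': 74}

{'x': 22, 'y': 31, 'z': 21, 'total': 74}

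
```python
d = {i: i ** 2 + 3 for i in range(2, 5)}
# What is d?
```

{2: 7, 3: 12, 4: 19}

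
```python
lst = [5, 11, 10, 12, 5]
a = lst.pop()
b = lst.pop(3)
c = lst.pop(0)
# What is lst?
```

After line 1: lst = [5, 11, 10, 12, 5]
After line 2 (pop() -> a = 5): lst = [5, 11, 10, 12]
After line 3 (pop(3) -> b = 12): lst = [5, 11, 10]
After line 4 (pop(0) -> c = 5): lst = [11, 10]

[11, 10]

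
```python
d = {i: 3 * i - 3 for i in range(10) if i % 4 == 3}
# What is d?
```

{3: 6, 7: 18}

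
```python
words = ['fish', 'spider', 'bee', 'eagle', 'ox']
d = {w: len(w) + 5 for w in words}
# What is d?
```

{'fish': 9, 'spider': 11, 'bee': 8, 'eagle': 10, 'ox': 7}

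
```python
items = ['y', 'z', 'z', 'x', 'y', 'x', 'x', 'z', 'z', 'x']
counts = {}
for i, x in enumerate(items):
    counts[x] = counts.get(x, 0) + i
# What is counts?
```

Initial: counts = {}, items = ['y', 'z', 'z', 'x', 'y', 'x', 'x', 'z', 'z', 'x']
i=0, x='y': counts = {'y': 0}
i=1, x='z': counts = {'y': 0, 'z': 1}
i=2, x='z': counts = {'y': 0, 'z': 3}
i=3, x='x': counts = {'y': 0, 'z': 3, 'x': 3}
i=4, x='y': counts = {'y': 4, 'z': 3, 'x': 3}
i=5, x='x': counts = {'y': 4, 'z': 3, 'x': 8}
i=6, x='x': counts = {'y': 4, 'z': 3, 'x': 14}
i=7, x='z': counts = {'y': 4, 'z': 10, 'x': 14}
i=8, x='z': counts = {'y': 4, 'z': 18, 'x': 14}
i=9, x='x': counts = {'y': 4, 'z': 18, 'x': 23}

{'y': 4, 'z': 18, 'x': 23}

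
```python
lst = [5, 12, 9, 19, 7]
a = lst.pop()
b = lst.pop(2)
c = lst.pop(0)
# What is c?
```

After line 1: lst = [5, 12, 9, 19, 7]
After line 2 (pop() -> a = 7): lst = [5, 12, 9, 19]
After line 3 (pop(2) -> b = 9): lst = [5, 12, 19]
After line 4 (pop(0) -> c = 5): lst = [12, 19]

5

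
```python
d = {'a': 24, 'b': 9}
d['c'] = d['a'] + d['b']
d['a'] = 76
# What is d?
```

After line 1: d = {'a': 24, 'b': 9}
After line 2 (d['c'] = 24 + 9): d = {'a': 24, 'b': 9, 'c': 33}
After line 3: d = {'a': 76, 'b': 9, 'c': 33}

{'a': 76, 'b': 9, 'c': 33}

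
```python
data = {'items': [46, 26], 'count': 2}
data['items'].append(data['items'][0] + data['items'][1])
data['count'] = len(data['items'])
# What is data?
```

After line 1: data = {'items': [46, 26], 'count': 2}
After line 2 (append 46 + 26 = 72): data = {'items': [46, 26, 72], 'count': 2}
After line 3 (count = len(items) = 3): data = {'items': [46, 26, 72], 'count': 3}

{'items': [46, 26, 72], 'count': 3}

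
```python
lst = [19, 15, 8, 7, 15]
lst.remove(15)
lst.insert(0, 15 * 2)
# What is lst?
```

After line 1: lst = [19, 15, 8, 7, 15]
After line 2 (remove first 15): lst = [19, 8, 7, 15]
After line 3 (insert 30 at index 0): lst = [30, 19, 8, 7, 15]

[30, 19, 8, 7, 15]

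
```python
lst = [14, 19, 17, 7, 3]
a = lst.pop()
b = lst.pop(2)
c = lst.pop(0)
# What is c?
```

After line 1: lst = [14, 19, 17, 7, 3]
After line 2 (pop() -> a = 3): lst = [14, 19, 17, 7]
After line 3 (pop(2) -> b = 17): lst = [14, 19, 7]
After line 4 (pop(0) -> c = 14): lst = [19, 7]

14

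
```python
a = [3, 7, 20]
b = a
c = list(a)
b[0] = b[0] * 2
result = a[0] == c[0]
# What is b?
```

After line 1: a = [3, 7, 20]
After line 2 (b = a, alias): a = [3, 7, 20], b = [3, 7, 20]
After line 3 (c = list(a) is a copy, new object): c = [3, 7, 20]
After line 4 (b[0] = 3 * 2 = 6; mutates shared a/b): a = b = [6, 7, 20], c = [3, 7, 20]
After line 5 (a[0] = 6, c[0] = 3; result = False)

[6, 7, 20]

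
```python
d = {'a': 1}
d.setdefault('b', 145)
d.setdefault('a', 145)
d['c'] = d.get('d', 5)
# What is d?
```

After line 1: d = {'a': 1}
After line 2 (setdefault adds 'b'=145): d = {'a': 1, 'b': 145}
After line 3 (setdefault 'a' no-op, already exists): d = {'a': 1, 'b': 145}
After line 4 (get('d', 5) returns default since 'd' not in d): d = {'a': 1, 'b': 145, 'c': 5}

{'a': 1, 'b': 145, 'c': 5}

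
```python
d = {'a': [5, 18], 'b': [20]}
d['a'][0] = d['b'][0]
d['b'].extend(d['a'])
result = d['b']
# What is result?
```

After line 1: d = {'a': [5, 18], 'b': [20]}
After line 2 (a[0] = b[0] = 20): d = {'a': [20, 18], 'b': [20]}
After line 3 (b.extend(a) appends [20, 18]): d = {'a': [20, 18], 'b': [20, 20, 18]}
After line 4: result = d['b'] = [20, 20, 18]

[20, 20, 18]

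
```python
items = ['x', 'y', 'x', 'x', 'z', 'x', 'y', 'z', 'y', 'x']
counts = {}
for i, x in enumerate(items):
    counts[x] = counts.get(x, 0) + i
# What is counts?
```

Initial: counts = {}, items = ['x', 'y', 'x', 'x', 'z', 'x', 'y', 'z', 'y', 'x']
i=0, x='x': counts = {'x': 0}
i=1, x='y': counts = {'x': 0, 'y': 1}
i=2, x='x': counts = {'x': 2, 'y': 1}
i=3, x='x': counts = {'x': 5, 'y': 1}
i=4, x='z': counts = {'x': 5, 'y': 1, 'z': 4}
i=5, x='x': counts = {'x': 10, 'y': 1, 'z': 4}
i=6, x='y': counts = {'x': 10, 'y': 7, 'z': 4}
i=7, x='z': counts = {'x': 10, 'y': 7, 'z': 11}
i=8, x='y': counts = {'x': 10, 'y': 15, 'z': 11}
i=9, x='x': counts = {'x': 19, 'y': 15, 'z': 11}

{'x': 19, 'y': 15, 'z': 11}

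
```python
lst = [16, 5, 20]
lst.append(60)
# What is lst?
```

[16, 5, 20, 60]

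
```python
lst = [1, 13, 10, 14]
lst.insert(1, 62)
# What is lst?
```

[1, 62, 13, 10, 14]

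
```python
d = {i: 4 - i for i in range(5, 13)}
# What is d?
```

{5: -1, 6: -2, 7: -3, 8: -4, 9: -5, 10: -6, 11: -7, 12: -8}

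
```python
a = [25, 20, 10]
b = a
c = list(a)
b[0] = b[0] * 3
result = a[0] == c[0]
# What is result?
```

After line 1: a = [25, 20, 10]
After line 2 (b = a, alias): a = [25, 20, 10], b = [25, 20, 10]
After line 3 (c = list(a) is a copy, new object): c = [25, 20, 10]
After line 4 (b[0] = 25 * 3 = 75; mutates shared a/b): a = b = [75, 20, 10], c = [25, 20, 10]
After line 5 (a[0] = 75, c[0] = 25; result = False)

False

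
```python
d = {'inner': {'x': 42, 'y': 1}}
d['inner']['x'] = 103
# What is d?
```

After line 1: d = {'inner': {'x': 42, 'y': 1}}
After line 2 (inner x overwritten): d = {'inner': {'x': 103, 'y': 1}}

{'inner': {'x': 103, 'y': 1}}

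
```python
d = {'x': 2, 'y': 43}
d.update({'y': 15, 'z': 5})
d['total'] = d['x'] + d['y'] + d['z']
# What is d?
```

After line 1: d = {'x': 2, 'y': 43}
After line 2 (y overwritten, z added): d = {'x': 2, 'y': 15, 'z': 5}
After line 3 (total = 2 + 15 + 5 = 22): d = {'x': 2, 'y': 15, 'z': 5, 'total': 22}

{'x': 2, 'y': 15, 'z': 5, 'total': 22}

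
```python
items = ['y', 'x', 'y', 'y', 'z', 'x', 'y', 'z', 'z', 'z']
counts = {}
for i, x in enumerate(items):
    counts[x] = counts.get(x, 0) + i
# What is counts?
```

Initial: counts = {}, items = ['y', 'x', 'y', 'y', 'z', 'x', 'y', 'z', 'z', 'z']
i=0, x='y': counts = {'y': 0}
i=1, x='x': counts = {'y': 0, 'x': 1}
i=2, x='y': counts = {'y': 2, 'x': 1}
i=3, x='y': counts = {'y': 5, 'x': 1}
i=4, x='z': counts = {'y': 5, 'x': 1, 'z': 4}
i=5, x='x': counts = {'y': 5, 'x': 6, 'z': 4}
i=6, x='y': counts = {'y': 11, 'x': 6, 'z': 4}
i=7, x='z': counts = {'y': 11, 'x': 6, 'z': 11}
i=8, x='z': counts = {'y': 11, 'x': 6, 'z': 19}
i=9, x='z': counts = {'y': 11, 'x': 6, 'z': 28}

{'y': 11, 'x': 6, 'z': 28}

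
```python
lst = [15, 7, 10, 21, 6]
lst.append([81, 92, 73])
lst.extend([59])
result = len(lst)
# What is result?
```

After line 1: lst = [15, 7, 10, 21, 6]
After line 2 (append adds [81, 92, 73] as single element): lst = [15, 7, 10, 21, 6, [81, 92, 73]]
After line 3 (extend unpacks [59], adds 59): lst = [15, 7, 10, 21, 6, [81, 92, 73], 59]
After line 4: result = len(lst) = 7

7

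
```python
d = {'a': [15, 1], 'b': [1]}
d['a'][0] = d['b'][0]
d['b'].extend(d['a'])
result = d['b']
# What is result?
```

After line 1: d = {'a': [15, 1], 'b': [1]}
After line 2 (a[0] = b[0] = 1): d = {'a': [1, 1], 'b': [1]}
After line 3 (b.extend(a) appends [1, 1]): d = {'a': [1, 1], 'b': [1, 1, 1]}
After line 4: result = d['b'] = [1, 1, 1]

[1, 1, 1]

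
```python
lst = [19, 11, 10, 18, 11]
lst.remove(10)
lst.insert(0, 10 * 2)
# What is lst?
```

After line 1: lst = [19, 11, 10, 18, 11]
After line 2 (remove first 10): lst = [19, 11, 18, 11]
After line 3 (insert 20 at index 0): lst = [20, 19, 11, 18, 11]

[20, 19, 11, 18, 11]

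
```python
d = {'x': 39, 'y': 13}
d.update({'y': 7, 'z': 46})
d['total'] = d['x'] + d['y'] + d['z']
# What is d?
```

After line 1: d = {'x': 39, 'y': 13}
After line 2 (y overwritten, z added): d = {'x': 39, 'y': 7, 'z': 46}
After line 3 (total = 39 + 7 + 46 = 92): d = {'x': 39, 'y': 7, 'z': 46, 'total': 92}

{'x': 39, 'y': 7, 'z': 46, 'total': 92}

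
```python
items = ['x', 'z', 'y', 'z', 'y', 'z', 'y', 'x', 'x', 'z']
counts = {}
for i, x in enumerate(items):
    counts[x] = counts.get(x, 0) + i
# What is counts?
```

Initial: counts = {}, items = ['x', 'z', 'y', 'z', 'y', 'z', 'y', 'x', 'x', 'z']
i=0, x='x': counts = {'x': 0}
i=1, x='z': counts = {'x': 0, 'z': 1}
i=2, x='y': counts = {'x': 0, 'z': 1, 'y': 2}
i=3, x='z': counts = {'x': 0, 'z': 4, 'y': 2}
i=4, x='y': counts = {'x': 0, 'z': 4, 'y': 6}
i=5, x='z': counts = {'x': 0, 'z': 9, 'y': 6}
i=6, x='y': counts = {'x': 0, 'z': 9, 'y': 12}
i=7, x='x': counts = {'x': 7, 'z': 9, 'y': 12}
i=8, x='x': counts = {'x': 15, 'z': 9, 'y': 12}
i=9, x='z': counts = {'x': 15, 'z': 18, 'y': 12}

{'x': 15, 'z': 18, 'y': 12}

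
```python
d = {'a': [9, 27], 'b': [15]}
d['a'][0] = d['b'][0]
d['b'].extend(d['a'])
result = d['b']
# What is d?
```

After line 1: d = {'a': [9, 27], 'b': [15]}
After line 2 (a[0] = b[0] = 15): d = {'a': [15, 27], 'b': [15]}
After line 3 (b.extend(a) appends [15, 27]): d = {'a': [15, 27], 'b': [15, 15, 27]}
After line 4: result = d['b'] = [15, 15, 27]

{'a': [15, 27], 'b': [15, 15, 27]}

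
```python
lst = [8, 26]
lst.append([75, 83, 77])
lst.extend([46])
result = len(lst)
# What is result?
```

After line 1: lst = [8, 26]
After line 2 (append adds [75, 83, 77] as single element): lst = [8, 26, [75, 83, 77]]
After line 3 (extend unpacks [46], adds 46): lst = [8, 26, [75, 83, 77], 46]
After line 4: result = len(lst) = 4

4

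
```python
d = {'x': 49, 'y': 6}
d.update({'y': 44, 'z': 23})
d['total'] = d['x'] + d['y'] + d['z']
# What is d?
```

After line 1: d = {'x': 49, 'y': 6}
After line 2 (y overwritten, z added): d = {'x': 49, 'y': 44, 'z': 23}
After line 3 (total = 49 + 44 + 23 = 116): d = {'x': 49, 'y': 44, 'z': 23, 'total': 116}

{'x': 49, 'y': 44, 'z': 23, 'total': 116}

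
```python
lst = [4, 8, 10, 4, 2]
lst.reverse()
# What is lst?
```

[2, 4, 10, 8, 4]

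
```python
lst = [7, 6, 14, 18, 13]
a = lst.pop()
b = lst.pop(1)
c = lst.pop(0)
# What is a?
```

After line 1: lst = [7, 6, 14, 18, 13]
After line 2 (pop() -> a = 13): lst = [7, 6, 14, 18]
After line 3 (pop(1) -> b = 6): lst = [7, 14, 18]
After line 4 (pop(0) -> c = 7): lst = [14, 18]

13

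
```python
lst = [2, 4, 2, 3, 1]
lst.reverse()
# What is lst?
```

[1, 3, 2, 4, 2]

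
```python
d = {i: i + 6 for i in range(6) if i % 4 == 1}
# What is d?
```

{1: 7, 5: 11}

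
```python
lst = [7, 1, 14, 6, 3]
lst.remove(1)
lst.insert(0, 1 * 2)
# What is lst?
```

After line 1: lst = [7, 1, 14, 6, 3]
After line 2 (remove first 1): lst = [7, 14, 6, 3]
After line 3 (insert 2 at index 0): lst = [2, 7, 14, 6, 3]

[2, 7, 14, 6, 3]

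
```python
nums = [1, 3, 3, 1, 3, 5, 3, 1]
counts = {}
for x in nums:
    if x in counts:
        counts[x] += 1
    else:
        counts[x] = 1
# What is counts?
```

Initial: counts = {}, nums = [1, 3, 3, 1, 3, 5, 3, 1]
See 1: counts = {1: 1}
See 3: counts = {1: 1, 3: 1}
See 3: counts = {1: 1, 3: 2}
See 1: counts = {1: 2, 3: 2}
See 3: counts = {1: 2, 3: 3}
See 5: counts = {1: 2, 3: 3, 5: 1}
See 3: counts = {1: 2, 3: 4, 5: 1}
See 1: counts = {1: 3, 3: 4, 5: 1}

{1: 3, 3: 4, 5: 1}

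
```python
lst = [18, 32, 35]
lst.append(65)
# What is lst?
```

[18, 32, 35, 65]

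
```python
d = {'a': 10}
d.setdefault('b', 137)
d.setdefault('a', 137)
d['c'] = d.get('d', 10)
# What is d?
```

After line 1: d = {'a': 10}
After line 2 (setdefault adds 'b'=137): d = {'a': 10, 'b': 137}
After line 3 (setdefault 'a' no-op, already exists): d = {'a': 10, 'b': 137}
After line 4 (get('d', 10) returns default since 'd' not in d): d = {'a': 10, 'b': 137, 'c': 10}

{'a': 10, 'b': 137, 'c': 10}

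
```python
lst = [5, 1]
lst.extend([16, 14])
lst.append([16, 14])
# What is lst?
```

After line 1: lst = [5, 1]
After line 2 (extend unpacks [16, 14]): lst = [5, 1, 16, 14]
After line 3 (append adds [16, 14] as single element): lst = [5, 1, 16, 14, [16, 14]]

[5, 1, 16, 14, [16, 14]]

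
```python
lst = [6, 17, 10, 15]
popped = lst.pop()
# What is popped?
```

15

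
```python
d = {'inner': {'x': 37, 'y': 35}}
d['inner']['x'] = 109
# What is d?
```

After line 1: d = {'inner': {'x': 37, 'y': 35}}
After line 2 (inner x overwritten): d = {'inner': {'x': 109, 'y': 35}}

{'inner': {'x': 109, 'y': 35}}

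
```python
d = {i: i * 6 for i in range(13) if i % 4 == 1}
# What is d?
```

{1: 6, 5: 30, 9: 54}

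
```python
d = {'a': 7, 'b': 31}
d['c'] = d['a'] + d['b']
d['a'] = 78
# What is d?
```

After line 1: d = {'a': 7, 'b': 31}
After line 2 (d['c'] = 7 + 31): d = {'a': 7, 'b': 31, 'c': 38}
After line 3: d = {'a': 78, 'b': 31, 'c': 38}

{'a': 78, 'b': 31, 'c': 38}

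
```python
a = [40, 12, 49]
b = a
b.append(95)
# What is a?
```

After line 1: a = [40, 12, 49]
After line 2 (b = a is an alias, same object): a = [40, 12, 49], b = [40, 12, 49]
After line 3 (b.append mutates the shared list): a = [40, 12, 49, 95], b = [40, 12, 49, 95]

[40, 12, 49, 95]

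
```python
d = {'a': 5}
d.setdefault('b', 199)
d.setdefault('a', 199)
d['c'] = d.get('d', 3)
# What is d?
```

After line 1: d = {'a': 5}
After line 2 (setdefault adds 'b'=199): d = {'a': 5, 'b': 199}
After line 3 (setdefault 'a' no-op, already exists): d = {'a': 5, 'b': 199}
After line 4 (get('d', 3) returns default since 'd' not in d): d = {'a': 5, 'b': 199, 'c': 3}

{'a': 5, 'b': 199, 'c': 3}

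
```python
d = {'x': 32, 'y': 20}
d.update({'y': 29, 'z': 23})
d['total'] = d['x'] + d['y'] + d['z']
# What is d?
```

After line 1: d = {'x': 32, 'y': 20}
After line 2 (y overwritten, z added): d = {'x': 32, 'y': 29, 'z': 23}
After line 3 (total = 32 + 29 + 23 = 84): d = {'x': 32, 'y': 29, 'z': 23, 'total': 84}

{'x': 32, 'y': 29, 'z': 23, 'total': 84}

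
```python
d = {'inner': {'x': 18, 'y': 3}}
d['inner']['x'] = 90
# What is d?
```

After line 1: d = {'inner': {'x': 18, 'y': 3}}
After line 2 (inner x overwritten): d = {'inner': {'x': 90, 'y': 3}}

{'inner': {'x': 90, 'y': 3}}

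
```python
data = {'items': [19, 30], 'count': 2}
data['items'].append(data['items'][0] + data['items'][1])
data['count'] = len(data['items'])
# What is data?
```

After line 1: data = {'items': [19, 30], 'count': 2}
After line 2 (append 19 + 30 = 49): data = {'items': [19, 30, 49], 'count': 2}
After line 3 (count = len(items) = 3): data = {'items': [19, 30, 49], 'count': 3}

{'items': [19, 30, 49], 'count': 3}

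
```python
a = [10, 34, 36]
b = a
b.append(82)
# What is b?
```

After line 1: a = [10, 34, 36]
After line 2 (b = a is an alias, same object): a = [10, 34, 36], b = [10, 34, 36]
After line 3 (b.append mutates the shared list): a = [10, 34, 36, 82], b = [10, 34, 36, 82]

[10, 34, 36, 82]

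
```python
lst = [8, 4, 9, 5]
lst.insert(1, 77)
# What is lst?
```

[8, 77, 4, 9, 5]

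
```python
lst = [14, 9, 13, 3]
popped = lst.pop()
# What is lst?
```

[14, 9, 13]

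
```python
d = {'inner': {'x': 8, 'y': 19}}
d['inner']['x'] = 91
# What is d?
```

After line 1: d = {'inner': {'x': 8, 'y': 19}}
After line 2 (inner x overwritten): d = {'inner': {'x': 91, 'y': 19}}

{'inner': {'x': 91, 'y': 19}}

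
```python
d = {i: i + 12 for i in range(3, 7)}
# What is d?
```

{3: 15, 4: 16, 5: 17, 6: 18}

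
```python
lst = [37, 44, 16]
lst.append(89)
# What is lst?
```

[37, 44, 16, 89]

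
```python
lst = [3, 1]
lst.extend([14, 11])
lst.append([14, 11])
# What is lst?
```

After line 1: lst = [3, 1]
After line 2 (extend unpacks [14, 11]): lst = [3, 1, 14, 11]
After line 3 (append adds [14, 11] as single element): lst = [3, 1, 14, 11, [14, 11]]

[3, 1, 14, 11, [14, 11]]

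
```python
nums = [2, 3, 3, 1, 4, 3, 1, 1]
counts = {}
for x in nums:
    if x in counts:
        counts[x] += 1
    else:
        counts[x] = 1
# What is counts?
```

Initial: counts = {}, nums = [2, 3, 3, 1, 4, 3, 1, 1]
See 2: counts = {2: 1}
See 3: counts = {2: 1, 3: 1}
See 3: counts = {2: 1, 3: 2}
See 1: counts = {2: 1, 3: 2, 1: 1}
See 4: counts = {2: 1, 3: 2, 1: 1, 4: 1}
See 3: counts = {2: 1, 3: 3, 1: 1, 4: 1}
See 1: counts = {2: 1, 3: 3, 1: 2, 4: 1}
See 1: counts = {2: 1, 3: 3, 1: 3, 4: 1}

{2: 1, 3: 3, 1: 3, 4: 1}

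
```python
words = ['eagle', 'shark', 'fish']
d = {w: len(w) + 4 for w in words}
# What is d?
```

{'eagle': 9, 'shark': 9, 'fish': 8}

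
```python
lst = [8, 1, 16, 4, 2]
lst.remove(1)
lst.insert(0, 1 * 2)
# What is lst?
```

After line 1: lst = [8, 1, 16, 4, 2]
After line 2 (remove first 1): lst = [8, 16, 4, 2]
After line 3 (insert 2 at index 0): lst = [2, 8, 16, 4, 2]

[2, 8, 16, 4, 2]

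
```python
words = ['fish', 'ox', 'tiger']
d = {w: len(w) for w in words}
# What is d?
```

{'fish': 4, 'ox': 2, 'tiger': 5}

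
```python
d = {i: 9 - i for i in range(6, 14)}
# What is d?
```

{6: 3, 7: 2, 8: 1, 9: 0, 10: -1, 11: -2, 12: -3, 13: -4}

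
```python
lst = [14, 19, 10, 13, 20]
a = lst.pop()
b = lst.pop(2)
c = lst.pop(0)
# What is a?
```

After line 1: lst = [14, 19, 10, 13, 20]
After line 2 (pop() -> a = 20): lst = [14, 19, 10, 13]
After line 3 (pop(2) -> b = 10): lst = [14, 19, 13]
After line 4 (pop(0) -> c = 14): lst = [19, 13]

20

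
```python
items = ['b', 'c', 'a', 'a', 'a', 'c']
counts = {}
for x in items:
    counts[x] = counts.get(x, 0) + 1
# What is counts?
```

Initial: counts = {}, items = ['b', 'c', 'a', 'a', 'a', 'c']
See 'b': counts = {'b': 1}
See 'c': counts = {'b': 1, 'c': 1}
See 'a': counts = {'b': 1, 'c': 1, 'a': 1}
See 'a': counts = {'b': 1, 'c': 1, 'a': 2}
See 'a': counts = {'b': 1, 'c': 1, 'a': 3}
See 'c': counts = {'b': 1, 'c': 2, 'a': 3}

{'b': 1, 'c': 2, 'a': 3}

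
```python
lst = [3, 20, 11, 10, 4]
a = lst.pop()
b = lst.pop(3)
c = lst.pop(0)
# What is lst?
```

After line 1: lst = [3, 20, 11, 10, 4]
After line 2 (pop() -> a = 4): lst = [3, 20, 11, 10]
After line 3 (pop(3) -> b = 10): lst = [3, 20, 11]
After line 4 (pop(0) -> c = 3): lst = [20, 11]

[20, 11]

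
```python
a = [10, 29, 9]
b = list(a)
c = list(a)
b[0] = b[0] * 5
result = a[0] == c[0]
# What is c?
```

After line 1: a = [10, 29, 9]
After line 2 (b = list(a), copy): a = [10, 29, 9], b = [10, 29, 9]
After line 3 (c = list(a) is a copy, new object): c = [10, 29, 9]
After line 4 (b[0] = 10 * 5 = 50; only b mutates (copy)): a = [10, 29, 9], b = [50, 29, 9], c = [10, 29, 9]
After line 5 (a[0] = 10, c[0] = 10; result = True)

[10, 29, 9]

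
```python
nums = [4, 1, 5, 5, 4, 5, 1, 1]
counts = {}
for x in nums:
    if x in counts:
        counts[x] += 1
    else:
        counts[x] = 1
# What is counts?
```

Initial: counts = {}, nums = [4, 1, 5, 5, 4, 5, 1, 1]
See 4: counts = {4: 1}
See 1: counts = {4: 1, 1: 1}
See 5: counts = {4: 1, 1: 1, 5: 1}
See 5: counts = {4: 1, 1: 1, 5: 2}
See 4: counts = {4: 2, 1: 1, 5: 2}
See 5: counts = {4: 2, 1: 1, 5: 3}
See 1: counts = {4: 2, 1: 2, 5: 3}
See 1: counts = {4: 2, 1: 3, 5: 3}

{4: 2, 1: 3, 5: 3}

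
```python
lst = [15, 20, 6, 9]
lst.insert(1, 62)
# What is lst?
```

[15, 62, 20, 6, 9]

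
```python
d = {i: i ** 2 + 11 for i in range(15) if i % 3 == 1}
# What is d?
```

{1: 12, 4: 27, 7: 60, 10: 111, 13: 180}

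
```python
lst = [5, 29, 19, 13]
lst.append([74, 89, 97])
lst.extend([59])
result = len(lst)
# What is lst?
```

After line 1: lst = [5, 29, 19, 13]
After line 2 (append adds [74, 89, 97] as single element): lst = [5, 29, 19, 13, [74, 89, 97]]
After line 3 (extend unpacks [59], adds 59): lst = [5, 29, 19, 13, [74, 89, 97], 59]
After line 4: result = len(lst) = 6

[5, 29, 19, 13, [74, 89, 97], 59]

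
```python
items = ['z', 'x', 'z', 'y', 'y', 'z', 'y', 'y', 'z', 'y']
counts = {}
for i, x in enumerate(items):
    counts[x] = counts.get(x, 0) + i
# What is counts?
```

Initial: counts = {}, items = ['z', 'x', 'z', 'y', 'y', 'z', 'y', 'y', 'z', 'y']
i=0, x='z': counts = {'z': 0}
i=1, x='x': counts = {'z': 0, 'x': 1}
i=2, x='z': counts = {'z': 2, 'x': 1}
i=3, x='y': counts = {'z': 2, 'x': 1, 'y': 3}
i=4, x='y': counts = {'z': 2, 'x': 1, 'y': 7}
i=5, x='z': counts = {'z': 7, 'x': 1, 'y': 7}
i=6, x='y': counts = {'z': 7, 'x': 1, 'y': 13}
i=7, x='y': counts = {'z': 7, 'x': 1, 'y': 20}
i=8, x='z': counts = {'z': 15, 'x': 1, 'y': 20}
i=9, x='y': counts = {'z': 15, 'x': 1, 'y': 29}

{'z': 15, 'x': 1, 'y': 29}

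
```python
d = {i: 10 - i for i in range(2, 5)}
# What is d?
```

{2: 8, 3: 7, 4: 6}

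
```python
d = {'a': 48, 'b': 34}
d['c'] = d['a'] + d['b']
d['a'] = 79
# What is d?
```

After line 1: d = {'a': 48, 'b': 34}
After line 2 (d['c'] = 48 + 34): d = {'a': 48, 'b': 34, 'c': 82}
After line 3: d = {'a': 79, 'b': 34, 'c': 82}

{'a': 79, 'b': 34, 'c': 82}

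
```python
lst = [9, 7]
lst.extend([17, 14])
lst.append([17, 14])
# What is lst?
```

After line 1: lst = [9, 7]
After line 2 (extend unpacks [17, 14]): lst = [9, 7, 17, 14]
After line 3 (append adds [17, 14] as single element): lst = [9, 7, 17, 14, [17, 14]]

[9, 7, 17, 14, [17, 14]]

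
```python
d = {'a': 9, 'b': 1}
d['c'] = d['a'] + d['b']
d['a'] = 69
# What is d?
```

After line 1: d = {'a': 9, 'b': 1}
After line 2 (d['c'] = 9 + 1): d = {'a': 9, 'b': 1, 'c': 10}
After line 3: d = {'a': 69, 'b': 1, 'c': 10}

{'a': 69, 'b': 1, 'c': 10}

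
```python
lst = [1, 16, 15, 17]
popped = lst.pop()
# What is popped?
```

17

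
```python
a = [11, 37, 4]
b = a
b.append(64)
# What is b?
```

After line 1: a = [11, 37, 4]
After line 2 (b = a is an alias, same object): a = [11, 37, 4], b = [11, 37, 4]
After line 3 (b.append mutates the shared list): a = [11, 37, 4, 64], b = [11, 37, 4, 64]

[11, 37, 4, 64]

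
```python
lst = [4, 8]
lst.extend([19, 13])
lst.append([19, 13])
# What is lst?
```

After line 1: lst = [4, 8]
After line 2 (extend unpacks [19, 13]): lst = [4, 8, 19, 13]
After line 3 (append adds [19, 13] as single element): lst = [4, 8, 19, 13, [19, 13]]

[4, 8, 19, 13, [19, 13]]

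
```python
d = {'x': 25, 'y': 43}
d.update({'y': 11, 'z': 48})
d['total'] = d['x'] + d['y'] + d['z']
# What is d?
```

After line 1: d = {'x': 25, 'y': 43}
After line 2 (y overwritten, z added): d = {'x': 25, 'y': 11, 'z': 48}
After line 3 (total = 25 + 11 + 48 = 84): d = {'x': 25, 'y': 11, 'z': 48, 'total': 84}

{'x': 25, 'y': 11, 'z': 48, 'total': 84}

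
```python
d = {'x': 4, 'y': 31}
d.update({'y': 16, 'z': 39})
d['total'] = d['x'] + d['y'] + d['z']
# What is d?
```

After line 1: d = {'x': 4, 'y': 31}
After line 2 (y overwritten, z added): d = {'x': 4, 'y': 16, 'z': 39}
After line 3 (total = 4 + 16 + 39 = 59): d = {'x': 4, 'y': 16, 'z': 39, 'total': 59}

{'x': 4, 'y': 16, 'z': 39, 'total': 59}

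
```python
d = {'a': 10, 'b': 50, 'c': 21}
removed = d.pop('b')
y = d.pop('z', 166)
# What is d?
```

After line 1: d = {'a': 10, 'b': 50, 'c': 21}
After line 2 (pop 'b' returns 50): d = {'a': 10, 'c': 21}, removed = 50
After line 3 (pop 'z' missing, returns default 166): d = {'a': 10, 'c': 21}, y = 166

{'a': 10, 'c': 21}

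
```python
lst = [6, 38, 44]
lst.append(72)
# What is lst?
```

[6, 38, 44, 72]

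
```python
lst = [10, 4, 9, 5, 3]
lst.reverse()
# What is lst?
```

[3, 5, 9, 4, 10]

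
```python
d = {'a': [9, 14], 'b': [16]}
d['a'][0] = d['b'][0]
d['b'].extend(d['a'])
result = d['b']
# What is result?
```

After line 1: d = {'a': [9, 14], 'b': [16]}
After line 2 (a[0] = b[0] = 16): d = {'a': [16, 14], 'b': [16]}
After line 3 (b.extend(a) appends [16, 14]): d = {'a': [16, 14], 'b': [16, 16, 14]}
After line 4: result = d['b'] = [16, 16, 14]

[16, 16, 14]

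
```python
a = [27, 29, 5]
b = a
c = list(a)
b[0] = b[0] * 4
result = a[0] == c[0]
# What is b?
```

After line 1: a = [27, 29, 5]
After line 2 (b = a, alias): a = [27, 29, 5], b = [27, 29, 5]
After line 3 (c = list(a) is a copy, new object): c = [27, 29, 5]
After line 4 (b[0] = 27 * 4 = 108; mutates shared a/b): a = b = [108, 29, 5], c = [27, 29, 5]
After line 5 (a[0] = 108, c[0] = 27; result = False)

[108, 29, 5]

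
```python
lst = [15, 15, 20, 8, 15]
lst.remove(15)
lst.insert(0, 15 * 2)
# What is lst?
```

After line 1: lst = [15, 15, 20, 8, 15]
After line 2 (remove first 15): lst = [15, 20, 8, 15]
After line 3 (insert 30 at index 0): lst = [30, 15, 20, 8, 15]

[30, 15, 20, 8, 15]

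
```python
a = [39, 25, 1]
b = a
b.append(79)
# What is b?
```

After line 1: a = [39, 25, 1]
After line 2 (b = a is an alias, same object): a = [39, 25, 1], b = [39, 25, 1]
After line 3 (b.append mutates the shared list): a = [39, 25, 1, 79], b = [39, 25, 1, 79]

[39, 25, 1, 79]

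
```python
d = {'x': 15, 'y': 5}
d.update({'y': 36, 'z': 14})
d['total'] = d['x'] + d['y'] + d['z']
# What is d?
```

After line 1: d = {'x': 15, 'y': 5}
After line 2 (y overwritten, z added): d = {'x': 15, 'y': 36, 'z': 14}
After line 3 (total = 15 + 36 + 14 = 65): d = {'x': 15, 'y': 36, 'z': 14, 'total': 65}

{'x': 15, 'y': 36, 'z': 14, 'total': 65}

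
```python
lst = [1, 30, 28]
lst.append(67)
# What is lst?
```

[1, 30, 28, 67]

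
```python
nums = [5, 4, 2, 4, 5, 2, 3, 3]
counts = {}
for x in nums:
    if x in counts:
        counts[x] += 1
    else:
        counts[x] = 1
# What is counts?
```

Initial: counts = {}, nums = [5, 4, 2, 4, 5, 2, 3, 3]
See 5: counts = {5: 1}
See 4: counts = {5: 1, 4: 1}
See 2: counts = {5: 1, 4: 1, 2: 1}
See 4: counts = {5: 1, 4: 2, 2: 1}
See 5: counts = {5: 2, 4: 2, 2: 1}
See 2: counts = {5: 2, 4: 2, 2: 2}
See 3: counts = {5: 2, 4: 2, 2: 2, 3: 1}
See 3: counts = {5: 2, 4: 2, 2: 2, 3: 2}

{5: 2, 4: 2, 2: 2, 3: 2}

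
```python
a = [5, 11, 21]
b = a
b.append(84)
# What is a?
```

After line 1: a = [5, 11, 21]
After line 2 (b = a is an alias, same object): a = [5, 11, 21], b = [5, 11, 21]
After line 3 (b.append mutates the shared list): a = [5, 11, 21, 84], b = [5, 11, 21, 84]

[5, 11, 21, 84]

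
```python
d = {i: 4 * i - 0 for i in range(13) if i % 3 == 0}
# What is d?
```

{0: 0, 3: 12, 6: 24, 9: 36, 12: 48}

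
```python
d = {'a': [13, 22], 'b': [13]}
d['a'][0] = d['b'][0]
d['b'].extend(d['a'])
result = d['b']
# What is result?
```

After line 1: d = {'a': [13, 22], 'b': [13]}
After line 2 (a[0] = b[0] = 13): d = {'a': [13, 22], 'b': [13]}
After line 3 (b.extend(a) appends [13, 22]): d = {'a': [13, 22], 'b': [13, 13, 22]}
After line 4: result = d['b'] = [13, 13, 22]

[13, 13, 22]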